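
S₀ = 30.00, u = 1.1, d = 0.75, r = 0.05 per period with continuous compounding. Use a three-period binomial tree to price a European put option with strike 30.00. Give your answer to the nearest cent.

1.27

Risk-neutral probability p = (e^0.05 − 0.75)/(1.1 − 0.75) = 0.3013/0.3500 = 0.8608
Terminal stock prices: S_uuu = 39.93, S_uud = 27.23, S_udd = 18.56, S_ddd = 12.66
Terminal payoffs (K − S): max(-9.93, 0) = 0, max(2.775, 0) = 2.775, max(11.44, 0) = 11.44, max(17.34, 0) = 17.34
Node uu (S = 36.3): V_uu = e^(−0.05)·[0.8608·0.0000 + 0.1392·2.7750] = 0.3675
Node ud (S = 24.75): V_ud = e^(−0.05)·[0.8608·2.7750 + 0.1392·11.4375] = 3.7869
Node dd (S = 16.88): V_dd = e^(−0.05)·[0.8608·11.4375 + 0.1392·17.3438] = 11.6619
Node u (S = 33): V_u = e^(−0.05)·[0.8608·0.3675 + 0.1392·3.7869] = 0.8024
Node d (S = 22.5): V_d = e^(−0.05)·[0.8608·3.7869 + 0.1392·11.6619] = 4.6451
Node 0 (S = 30): V_0 = e^(−0.05)·[0.8608·0.8024 + 0.1392·4.6451] = 1.2722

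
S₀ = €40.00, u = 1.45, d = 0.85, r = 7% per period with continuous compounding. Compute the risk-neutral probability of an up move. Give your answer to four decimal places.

Risk-neutral probability p = (e^0.07 − 0.85)/(1.45 − 0.85) = 0.2225/0.6000 = 0.3708

p = 0.3708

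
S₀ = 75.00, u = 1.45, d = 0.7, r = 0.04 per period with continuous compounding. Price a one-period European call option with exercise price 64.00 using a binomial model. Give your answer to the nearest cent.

19.54

Risk-neutral probability p = (e^0.04 − 0.7)/(1.45 − 0.7) = 0.3408/0.7500 = 0.4544
Terminal stock prices: S_u = 108.8, S_d = 52.5
Terminal payoffs (S − K): max(44.75, 0) = 44.75, max(-11.5, 0) = 0
Node 0 (S = 75): V_0 = e^(−0.04)·[0.4544·44.7500 + 0.5456·0.0000] = 19.5377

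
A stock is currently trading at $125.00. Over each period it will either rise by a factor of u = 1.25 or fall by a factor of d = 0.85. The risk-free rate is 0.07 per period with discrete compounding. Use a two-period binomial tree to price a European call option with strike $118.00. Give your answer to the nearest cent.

$26.83

Risk-neutral probability p = (1 + 0.07 − 0.85)/(1.25 − 0.85) = 0.2200/0.4000 = 0.5500
Terminal stock prices: S_uu = 195.3, S_ud = 132.8, S_dd = 90.31
Terminal payoffs (S − K): max(77.31, 0) = 77.31, max(14.81, 0) = 14.81, max(-27.69, 0) = 0
Node u (S = 156.2): V_u = 1/1.07·[0.5500·77.3125 + 0.4500·14.8125] = 45.9696
Node d (S = 106.2): V_d = 1/1.07·[0.5500·14.8125 + 0.4500·0.0000] = 7.6139
Node 0 (S = 125): V_0 = 1/1.07·[0.5500·45.9696 + 0.4500·7.6139] = 26.8314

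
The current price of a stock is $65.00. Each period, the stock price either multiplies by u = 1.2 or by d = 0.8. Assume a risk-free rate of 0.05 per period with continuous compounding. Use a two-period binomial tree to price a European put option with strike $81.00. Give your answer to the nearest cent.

Risk-neutral probability p = (e^0.05 − 0.8)/(1.2 − 0.8) = 0.2513/0.4000 = 0.6282
Terminal stock prices: S_uu = 93.6, S_ud = 62.4, S_dd = 41.6
Terminal payoffs (K − S): max(-12.6, 0) = 0, max(18.6, 0) = 18.6, max(39.4, 0) = 39.4
Node u (S = 78): V_u = e^(−0.05)·[0.6282·0.0000 + 0.3718·18.6000] = 6.5786
Node d (S = 52): V_d = e^(−0.05)·[0.6282·18.6000 + 0.3718·39.4000] = 25.0496
Node 0 (S = 65): V_0 = e^(−0.05)·[0.6282·6.5786 + 0.3718·25.0496] = 12.7907

$12.79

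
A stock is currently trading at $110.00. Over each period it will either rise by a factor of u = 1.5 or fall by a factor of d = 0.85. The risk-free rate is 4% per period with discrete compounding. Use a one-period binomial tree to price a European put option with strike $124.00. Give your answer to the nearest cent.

$20.75

Risk-neutral probability p = (1 + 0.04 − 0.85)/(1.5 − 0.85) = 0.1900/0.6500 = 0.2923
Terminal stock prices: S_u = 165, S_d = 93.5
Terminal payoffs (K − S): max(-41, 0) = 0, max(30.5, 0) = 30.5
Node 0 (S = 110): V_0 = 1/1.04·[0.2923·0.0000 + 0.7077·30.5000] = 20.7544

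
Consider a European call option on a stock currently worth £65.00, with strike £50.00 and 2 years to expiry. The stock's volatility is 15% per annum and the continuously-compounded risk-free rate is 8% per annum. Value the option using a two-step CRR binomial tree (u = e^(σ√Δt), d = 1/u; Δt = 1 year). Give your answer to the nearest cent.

CRR parameters: u = e^(σ√Δt) = e^(0.15·√1) = 1.1618, d = 1/u = 0.8607
Per-period rate: rΔt = 0.08·1 = 0.08, so R = e^0.08 = 1.0833
Risk-neutral probability p = (e^0.08 − 0.8607)/(1.1618 − 0.8607) = 0.2226/0.3011 = 0.7392
Terminal stock prices: S_uu = 87.74, S_ud = 65, S_dd = 48.15
Terminal payoffs (S − K): max(37.74, 0) = 37.74, max(15, 0) = 15, max(-1.847, 0) = 0
Node u (S = 75.52): V_u = e^(−0.08)·[0.7392·37.7408 + 0.2608·15.0000] = 29.3634
Node d (S = 55.95): V_d = e^(−0.08)·[0.7392·15.0000 + 0.2608·0.0000] = 10.2349
Node 0 (S = 65): V_0 = e^(−0.08)·[0.7392·29.3634 + 0.2608·10.2349] = 22.4999

£22.50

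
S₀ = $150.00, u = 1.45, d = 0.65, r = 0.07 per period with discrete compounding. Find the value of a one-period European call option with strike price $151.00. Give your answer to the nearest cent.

$32.63

Risk-neutral probability p = (1 + 0.07 − 0.65)/(1.45 − 0.65) = 0.4200/0.8000 = 0.5250
Terminal stock prices: S_u = 217.5, S_d = 97.5
Terminal payoffs (S − K): max(66.5, 0) = 66.5, max(-53.5, 0) = 0
Node 0 (S = 150): V_0 = 1/1.07·[0.5250·66.5000 + 0.4750·0.0000] = 32.6285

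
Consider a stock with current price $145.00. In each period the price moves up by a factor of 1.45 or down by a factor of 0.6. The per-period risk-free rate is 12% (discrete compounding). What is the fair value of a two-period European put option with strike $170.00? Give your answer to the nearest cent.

Risk-neutral probability p = (1 + 0.12 − 0.6)/(1.45 − 0.6) = 0.5200/0.8500 = 0.6118
Terminal stock prices: S_uu = 304.9, S_ud = 126.1, S_dd = 52.2
Terminal payoffs (K − S): max(-134.9, 0) = 0, max(43.85, 0) = 43.85, max(117.8, 0) = 117.8
Node u (S = 210.2): V_u = 1/1.12·[0.6118·0.0000 + 0.3882·43.8500] = 15.2001
Node d (S = 87): V_d = 1/1.12·[0.6118·43.8500 + 0.3882·117.8000] = 64.7857
Node 0 (S = 145): V_0 = 1/1.12·[0.6118·15.2001 + 0.3882·64.7857] = 30.7598

$30.76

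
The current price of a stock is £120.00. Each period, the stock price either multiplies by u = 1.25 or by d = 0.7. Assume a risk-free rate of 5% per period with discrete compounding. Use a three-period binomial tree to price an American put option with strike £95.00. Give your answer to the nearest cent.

Risk-neutral probability p = (1 + 0.05 − 0.7)/(1.25 − 0.7) = 0.3500/0.5500 = 0.6364
Terminal stock prices: S_uuu = 234.4, S_uud = 131.2, S_udd = 73.5, S_ddd = 41.16
Terminal payoffs (K − S): max(-139.4, 0) = 0, max(-36.25, 0) = 0, max(21.5, 0) = 21.5, max(53.84, 0) = 53.84
Node uu (S = 187.5): continuation = 1/1.05·[0.6364·0.0000 + 0.3636·0.0000] = 0.0000; exercise value = 0.0000 ≤ continuation, so V_uu = 0.0000
Node ud (S = 105): continuation = 1/1.05·[0.6364·0.0000 + 0.3636·21.5000] = 7.4459; exercise value = 0.0000 ≤ continuation, so V_ud = 7.4459
Node dd (S = 58.8): continuation = 1/1.05·[0.6364·21.5000 + 0.3636·53.8400] = 31.6762; exercise value = 36.2000 > continuation, so V_dd = 36.2000 (exercise)
Node u (S = 150): continuation = 1/1.05·[0.6364·0.0000 + 0.3636·7.4459] = 2.5787; exercise value = 0.0000 ≤ continuation, so V_u = 2.5787
Node d (S = 84): continuation = 1/1.05·[0.6364·7.4459 + 0.3636·36.2000] = 17.0495; exercise value = 11.0000 ≤ continuation, so V_d = 17.0495
Node 0 (S = 120): continuation = 1/1.05·[0.6364·2.5787 + 0.3636·17.0495] = 7.4674; exercise value = 0.0000 ≤ continuation, so V_0 = 7.4674

£7.47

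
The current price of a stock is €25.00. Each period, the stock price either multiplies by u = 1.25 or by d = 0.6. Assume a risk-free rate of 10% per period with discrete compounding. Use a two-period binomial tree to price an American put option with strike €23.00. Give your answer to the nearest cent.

€2.30

Risk-neutral probability p = (1 + 0.1 − 0.6)/(1.25 − 0.6) = 0.5000/0.6500 = 0.7692
Terminal stock prices: S_uu = 39.06, S_ud = 18.75, S_dd = 9
Terminal payoffs (K − S): max(-16.06, 0) = 0, max(4.25, 0) = 4.25, max(14, 0) = 14
Node u (S = 31.25): continuation = 1/1.1·[0.7692·0.0000 + 0.2308·4.2500] = 0.8916; exercise value = 0.0000 ≤ continuation, so V_u = 0.8916
Node d (S = 15): continuation = 1/1.1·[0.7692·4.2500 + 0.2308·14.0000] = 5.9091; exercise value = 8.0000 > continuation, so V_d = 8.0000 (exercise)
Node 0 (S = 25): continuation = 1/1.1·[0.7692·0.8916 + 0.2308·8.0000] = 2.3018; exercise value = 0.0000 ≤ continuation, so V_0 = 2.3018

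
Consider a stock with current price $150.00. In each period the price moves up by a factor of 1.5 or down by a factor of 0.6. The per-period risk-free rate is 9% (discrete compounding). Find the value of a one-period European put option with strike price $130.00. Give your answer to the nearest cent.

Risk-neutral probability p = (1 + 0.09 − 0.6)/(1.5 − 0.6) = 0.4900/0.9000 = 0.5444
Terminal stock prices: S_u = 225, S_d = 90
Terminal payoffs (K − S): max(-95, 0) = 0, max(40, 0) = 40
Node 0 (S = 150): V_0 = 1/1.09·[0.5444·0.0000 + 0.4556·40.0000] = 16.7176

$16.72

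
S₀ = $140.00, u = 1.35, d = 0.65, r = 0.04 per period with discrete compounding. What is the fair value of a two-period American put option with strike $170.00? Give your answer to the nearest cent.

$44.40

Risk-neutral probability p = (1 + 0.04 − 0.65)/(1.35 − 0.65) = 0.3900/0.7000 = 0.5571
Terminal stock prices: S_uu = 255.2, S_ud = 122.9, S_dd = 59.15
Terminal payoffs (K − S): max(-85.15, 0) = 0, max(47.15, 0) = 47.15, max(110.8, 0) = 110.8
Node u (S = 189): continuation = 1/1.04·[0.5571·0.0000 + 0.4429·47.1500] = 20.0776; exercise value = 0.0000 ≤ continuation, so V_u = 20.0776
Node d (S = 91): continuation = 1/1.04·[0.5571·47.1500 + 0.4429·110.8500] = 72.4615; exercise value = 79.0000 > continuation, so V_d = 79.0000 (exercise)
Node 0 (S = 140): continuation = 1/1.04·[0.5571·20.0776 + 0.4429·79.0000] = 44.3960; exercise value = 30.0000 ≤ continuation, so V_0 = 44.3960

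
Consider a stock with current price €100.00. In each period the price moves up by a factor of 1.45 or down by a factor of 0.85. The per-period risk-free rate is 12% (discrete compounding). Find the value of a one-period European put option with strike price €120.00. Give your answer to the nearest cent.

Risk-neutral probability p = (1 + 0.12 − 0.85)/(1.45 − 0.85) = 0.2700/0.6000 = 0.4500
Terminal stock prices: S_u = 145, S_d = 85
Terminal payoffs (K − S): max(-25, 0) = 0, max(35, 0) = 35
Node 0 (S = 100): V_0 = 1/1.12·[0.4500·0.0000 + 0.5500·35.0000] = 17.1875

€17.19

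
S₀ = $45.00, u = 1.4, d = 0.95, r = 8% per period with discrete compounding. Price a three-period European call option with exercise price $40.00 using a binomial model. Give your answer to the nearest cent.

Risk-neutral probability p = (1 + 0.08 − 0.95)/(1.4 − 0.95) = 0.1300/0.4500 = 0.2889
Terminal stock prices: S_uuu = 123.5, S_uud = 83.79, S_udd = 56.86, S_ddd = 38.58
Terminal payoffs (S − K): max(83.48, 0) = 83.48, max(43.79, 0) = 43.79, max(16.86, 0) = 16.86, max(-1.418, 0) = 0
Node uu (S = 88.2): V_uu = 1/1.08·[0.2889·83.4800 + 0.7111·43.7900] = 51.1630
Node ud (S = 59.85): V_ud = 1/1.08·[0.2889·43.7900 + 0.7111·16.8575] = 22.8130
Node dd (S = 40.61): V_dd = 1/1.08·[0.2889·16.8575 + 0.7111·0.0000] = 4.5092
Node u (S = 63): V_u = 1/1.08·[0.2889·51.1630 + 0.7111·22.8130] = 28.7064
Node d (S = 42.75): V_d = 1/1.08·[0.2889·22.8130 + 0.7111·4.5092] = 9.0713
Node 0 (S = 45): V_0 = 1/1.08·[0.2889·28.7064 + 0.7111·9.0713] = 13.6515

$13.65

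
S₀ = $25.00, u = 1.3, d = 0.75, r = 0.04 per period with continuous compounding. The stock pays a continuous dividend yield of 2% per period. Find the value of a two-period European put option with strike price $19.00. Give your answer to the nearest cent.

$1.18

Per-period risk-free factor R = e^0.04 = 1.0408; dividend-adjusted growth = e^(0.04−0.02) = 1.0202.
Risk-neutral probability p = (1.0202 − 0.75)/(1.3 − 0.75) = 0.2702/0.5500 = 0.4913
Terminal stock prices: S_uu = 42.25, S_ud = 24.38, S_dd = 14.06
Terminal payoffs (K − S): max(-23.25, 0) = 0, max(-5.375, 0) = 0, max(4.938, 0) = 4.938
Node u (S = 32.5): V_u = e^(−0.04)·[0.4913·0.0000 + 0.5087·0.0000] = 0.0000
Node d (S = 18.75): V_d = e^(−0.04)·[0.4913·0.0000 + 0.5087·4.9375] = 2.4133
Node 0 (S = 25): V_0 = e^(−0.04)·[0.4913·0.0000 + 0.5087·2.4133] = 1.1796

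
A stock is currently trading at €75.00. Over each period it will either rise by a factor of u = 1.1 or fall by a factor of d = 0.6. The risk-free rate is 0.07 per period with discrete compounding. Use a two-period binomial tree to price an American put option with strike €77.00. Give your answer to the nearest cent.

€3.15

Risk-neutral probability p = (1 + 0.07 − 0.6)/(1.1 − 0.6) = 0.4700/0.5000 = 0.9400
Terminal stock prices: S_uu = 90.75, S_ud = 49.5, S_dd = 27
Terminal payoffs (K − S): max(-13.75, 0) = 0, max(27.5, 0) = 27.5, max(50, 0) = 50
Node u (S = 82.5): continuation = 1/1.07·[0.9400·0.0000 + 0.0600·27.5000] = 1.5421; exercise value = 0.0000 ≤ continuation, so V_u = 1.5421
Node d (S = 45): continuation = 1/1.07·[0.9400·27.5000 + 0.0600·50.0000] = 26.9626; exercise value = 32.0000 > continuation, so V_d = 32.0000 (exercise)
Node 0 (S = 75): continuation = 1/1.07·[0.9400·1.5421 + 0.0600·32.0000] = 3.1491; exercise value = 2.0000 ≤ continuation, so V_0 = 3.1491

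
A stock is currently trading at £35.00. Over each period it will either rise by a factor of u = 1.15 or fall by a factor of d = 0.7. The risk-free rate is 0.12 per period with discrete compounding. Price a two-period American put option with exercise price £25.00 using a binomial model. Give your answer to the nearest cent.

£0.03

Risk-neutral probability p = (1 + 0.12 − 0.7)/(1.15 − 0.7) = 0.4200/0.4500 = 0.9333
Terminal stock prices: S_uu = 46.29, S_ud = 28.17, S_dd = 17.15
Terminal payoffs (K − S): max(-21.29, 0) = 0, max(-3.175, 0) = 0, max(7.85, 0) = 7.85
Node u (S = 40.25): continuation = 1/1.12·[0.9333·0.0000 + 0.0667·0.0000] = 0.0000; exercise value = 0.0000 ≤ continuation, so V_u = 0.0000
Node d (S = 24.5): continuation = 1/1.12·[0.9333·0.0000 + 0.0667·7.8500] = 0.4673; exercise value = 0.5000 > continuation, so V_d = 0.5000 (exercise)
Node 0 (S = 35): continuation = 1/1.12·[0.9333·0.0000 + 0.0667·0.5000] = 0.0298; exercise value = 0.0000 ≤ continuation, so V_0 = 0.0298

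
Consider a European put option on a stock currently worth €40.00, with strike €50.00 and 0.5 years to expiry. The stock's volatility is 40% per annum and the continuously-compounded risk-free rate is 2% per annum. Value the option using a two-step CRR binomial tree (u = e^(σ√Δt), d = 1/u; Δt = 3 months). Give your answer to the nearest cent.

CRR parameters: u = e^(σ√Δt) = e^(0.4·√0.25) = 1.2214, d = 1/u = 0.8187
Per-period rate: rΔt = 0.02·0.25 = 0.005, so R = e^0.005 = 1.0050
Risk-neutral probability p = (e^0.005 − 0.8187)/(1.2214 − 0.8187) = 0.1863/0.4027 = 0.4626
Terminal stock prices: S_uu = 59.67, S_ud = 40, S_dd = 26.81
Terminal payoffs (K − S): max(-9.673, 0) = 0, max(10, 0) = 10, max(23.19, 0) = 23.19
Node u (S = 48.86): V_u = e^(−0.005)·[0.4626·0.0000 + 0.5374·10.0000] = 5.3471
Node d (S = 32.75): V_d = e^(−0.005)·[0.4626·10.0000 + 0.5374·23.1872] = 17.0014
Node 0 (S = 40): V_0 = e^(−0.005)·[0.4626·5.3471 + 0.5374·17.0014] = 11.5520

€11.55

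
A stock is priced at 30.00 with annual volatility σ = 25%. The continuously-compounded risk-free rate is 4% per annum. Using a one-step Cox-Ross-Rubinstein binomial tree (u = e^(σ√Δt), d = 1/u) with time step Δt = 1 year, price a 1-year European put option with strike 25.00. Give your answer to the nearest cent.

0.76

CRR parameters: u = e^(σ√Δt) = e^(0.25·√1) = 1.2840, d = 1/u = 0.7788
Per-period rate: rΔt = 0.04·1 = 0.04, so R = e^0.04 = 1.0408
Risk-neutral probability p = (e^0.04 − 0.7788)/(1.2840 − 0.7788) = 0.2620/0.5052 = 0.5186
Terminal stock prices: S_u = 38.52, S_d = 23.36
Terminal payoffs (K − S): max(-13.52, 0) = 0, max(1.636, 0) = 1.636
Node 0 (S = 30): V_0 = e^(−0.04)·[0.5186·0.0000 + 0.4814·1.6360] = 0.7567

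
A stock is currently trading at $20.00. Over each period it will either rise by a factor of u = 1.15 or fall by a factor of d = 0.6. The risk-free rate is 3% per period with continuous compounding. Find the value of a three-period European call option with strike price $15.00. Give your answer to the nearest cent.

$7.07

Risk-neutral probability p = (e^0.03 − 0.6)/(1.15 − 0.6) = 0.4305/0.5500 = 0.7826
Terminal stock prices: S_uuu = 30.42, S_uud = 15.87, S_udd = 8.28, S_ddd = 4.32
Terminal payoffs (S − K): max(15.42, 0) = 15.42, max(0.87, 0) = 0.87, max(-6.72, 0) = 0, max(-10.68, 0) = 0
Node uu (S = 26.45): V_uu = e^(−0.03)·[0.7826·15.4175 + 0.2174·0.8700] = 11.8933
Node ud (S = 13.8): V_ud = e^(−0.03)·[0.7826·0.8700 + 0.2174·0.0000] = 0.6608
Node dd (S = 7.2): V_dd = e^(−0.03)·[0.7826·0.0000 + 0.2174·0.0000] = 0.0000
Node u (S = 23): V_u = e^(−0.03)·[0.7826·11.8933 + 0.2174·0.6608] = 9.1725
Node d (S = 12): V_d = e^(−0.03)·[0.7826·0.6608 + 0.2174·0.0000] = 0.5019
Node 0 (S = 20): V_0 = e^(−0.03)·[0.7826·9.1725 + 0.2174·0.5019] = 7.0725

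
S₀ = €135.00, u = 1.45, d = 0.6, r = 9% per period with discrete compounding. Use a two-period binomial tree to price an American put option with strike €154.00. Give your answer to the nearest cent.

€35.88

Risk-neutral probability p = (1 + 0.09 − 0.6)/(1.45 − 0.6) = 0.4900/0.8500 = 0.5765
Terminal stock prices: S_uu = 283.8, S_ud = 117.4, S_dd = 48.6
Terminal payoffs (K − S): max(-129.8, 0) = 0, max(36.55, 0) = 36.55, max(105.4, 0) = 105.4
Node u (S = 195.8): continuation = 1/1.09·[0.5765·0.0000 + 0.4235·36.5500] = 14.2018; exercise value = 0.0000 ≤ continuation, so V_u = 14.2018
Node d (S = 81): continuation = 1/1.09·[0.5765·36.5500 + 0.4235·105.4000] = 60.2844; exercise value = 73.0000 > continuation, so V_d = 73.0000 (exercise)
Node 0 (S = 135): continuation = 1/1.09·[0.5765·14.2018 + 0.4235·73.0000] = 35.8758; exercise value = 19.0000 ≤ continuation, so V_0 = 35.8758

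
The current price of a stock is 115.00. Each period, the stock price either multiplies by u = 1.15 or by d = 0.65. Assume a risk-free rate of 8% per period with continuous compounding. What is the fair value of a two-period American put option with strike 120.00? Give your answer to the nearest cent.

8.93

Risk-neutral probability p = (e^0.08 − 0.65)/(1.15 − 0.65) = 0.4333/0.5000 = 0.8666
Terminal stock prices: S_uu = 152.1, S_ud = 85.96, S_dd = 48.59
Terminal payoffs (K − S): max(-32.09, 0) = 0, max(34.04, 0) = 34.04, max(71.41, 0) = 71.41
Node u (S = 132.2): continuation = e^(−0.08)·[0.8666·0.0000 + 0.1334·34.0375] = 4.1923; exercise value = 0.0000 ≤ continuation, so V_u = 4.1923
Node d (S = 74.75): continuation = e^(−0.08)·[0.8666·34.0375 + 0.1334·71.4125] = 36.0240; exercise value = 45.2500 > continuation, so V_d = 45.2500 (exercise)
Node 0 (S = 115): continuation = e^(−0.08)·[0.8666·4.1923 + 0.1334·45.2500] = 8.9270; exercise value = 5.0000 ≤ continuation, so V_0 = 8.9270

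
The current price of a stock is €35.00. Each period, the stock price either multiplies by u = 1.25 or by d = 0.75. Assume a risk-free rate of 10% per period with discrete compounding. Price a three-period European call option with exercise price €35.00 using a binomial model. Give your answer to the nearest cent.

Risk-neutral probability p = (1 + 0.1 − 0.75)/(1.25 − 0.75) = 0.3500/0.5000 = 0.7000
Terminal stock prices: S_uuu = 68.36, S_uud = 41.02, S_udd = 24.61, S_ddd = 14.77
Terminal payoffs (S − K): max(33.36, 0) = 33.36, max(6.016, 0) = 6.016, max(-10.39, 0) = 0, max(-20.23, 0) = 0
Node uu (S = 54.69): V_uu = 1/1.1·[0.7000·33.3594 + 0.3000·6.0156] = 22.8693
Node ud (S = 32.81): V_ud = 1/1.1·[0.7000·6.0156 + 0.3000·0.0000] = 3.8281
Node dd (S = 19.69): V_dd = 1/1.1·[0.7000·0.0000 + 0.3000·0.0000] = 0.0000
Node u (S = 43.75): V_u = 1/1.1·[0.7000·22.8693 + 0.3000·3.8281] = 15.5972
Node d (S = 26.25): V_d = 1/1.1·[0.7000·3.8281 + 0.3000·0.0000] = 2.4361
Node 0 (S = 35): V_0 = 1/1.1·[0.7000·15.5972 + 0.3000·2.4361] = 10.5899

€10.59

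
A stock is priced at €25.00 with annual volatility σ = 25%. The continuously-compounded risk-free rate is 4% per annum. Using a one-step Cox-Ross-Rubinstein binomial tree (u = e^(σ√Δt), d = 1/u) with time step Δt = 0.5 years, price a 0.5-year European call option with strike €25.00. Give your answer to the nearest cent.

CRR parameters: u = e^(σ√Δt) = e^(0.25·√0.5) = 1.1934, d = 1/u = 0.8380
Per-period rate: rΔt = 0.04·0.5 = 0.02, so R = e^0.02 = 1.0202
Risk-neutral probability p = (e^0.02 − 0.8380)/(1.1934 − 0.8380) = 0.1822/0.3554 = 0.5128
Terminal stock prices: S_u = 29.83, S_d = 20.95
Terminal payoffs (S − K): max(4.834, 0) = 4.834, max(-4.051, 0) = 0
Node 0 (S = 25): V_0 = e^(−0.02)·[0.5128·4.8341 + 0.4872·0.0000] = 2.4297

€2.43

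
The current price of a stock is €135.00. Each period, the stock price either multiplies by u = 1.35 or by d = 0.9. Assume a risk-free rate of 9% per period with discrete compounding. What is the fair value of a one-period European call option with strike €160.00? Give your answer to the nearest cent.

Risk-neutral probability p = (1 + 0.09 − 0.9)/(1.35 − 0.9) = 0.1900/0.4500 = 0.4222
Terminal stock prices: S_u = 182.2, S_d = 121.5
Terminal payoffs (S − K): max(22.25, 0) = 22.25, max(-38.5, 0) = 0
Node 0 (S = 135): V_0 = 1/1.09·[0.4222·22.2500 + 0.5778·0.0000] = 8.6188

€8.62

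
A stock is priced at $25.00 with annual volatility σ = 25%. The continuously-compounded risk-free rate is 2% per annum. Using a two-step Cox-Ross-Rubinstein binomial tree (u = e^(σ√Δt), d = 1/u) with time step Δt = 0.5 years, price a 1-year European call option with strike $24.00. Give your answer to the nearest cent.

CRR parameters: u = e^(σ√Δt) = e^(0.25·√0.5) = 1.1934, d = 1/u = 0.8380
Per-period rate: rΔt = 0.02·0.5 = 0.01, so R = e^0.01 = 1.0101
Risk-neutral probability p = (e^0.01 − 0.8380)/(1.1934 − 0.8380) = 0.1721/0.3554 = 0.4842
Terminal stock prices: S_uu = 35.6, S_ud = 25, S_dd = 17.55
Terminal payoffs (S − K): max(11.6, 0) = 11.6, max(1, 0) = 1, max(-6.445, 0) = 0
Node u (S = 29.83): V_u = e^(−0.01)·[0.4842·11.6030 + 0.5158·1.0000] = 6.0729
Node d (S = 20.95): V_d = e^(−0.01)·[0.4842·1.0000 + 0.5158·0.0000] = 0.4794
Node 0 (S = 25): V_0 = e^(−0.01)·[0.4842·6.0729 + 0.5158·0.4794] = 3.1560

$3.16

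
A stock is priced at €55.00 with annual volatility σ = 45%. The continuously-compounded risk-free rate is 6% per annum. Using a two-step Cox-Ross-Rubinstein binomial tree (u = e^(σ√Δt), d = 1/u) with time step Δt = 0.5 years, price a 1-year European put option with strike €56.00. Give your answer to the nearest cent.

CRR parameters: u = e^(σ√Δt) = e^(0.45·√0.5) = 1.3746, d = 1/u = 0.7275
Per-period rate: rΔt = 0.06·0.5 = 0.03, so R = e^0.03 = 1.0305
Risk-neutral probability p = (e^0.03 − 0.7275)/(1.3746 − 0.7275) = 0.3030/0.6472 = 0.4682
Terminal stock prices: S_uu = 103.9, S_ud = 55, S_dd = 29.11
Terminal payoffs (K − S): max(-47.93, 0) = 0, max(1, 0) = 1, max(26.89, 0) = 26.89
Node u (S = 75.61): V_u = e^(−0.03)·[0.4682·0.0000 + 0.5318·1.0000] = 0.5161
Node d (S = 40.01): V_d = e^(−0.03)·[0.4682·1.0000 + 0.5318·26.8942] = 14.3347
Node 0 (S = 55): V_0 = e^(−0.03)·[0.4682·0.5161 + 0.5318·14.3347] = 7.6328

€7.63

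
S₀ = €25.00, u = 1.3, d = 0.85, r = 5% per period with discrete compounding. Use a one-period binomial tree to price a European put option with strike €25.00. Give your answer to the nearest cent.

€1.98

Risk-neutral probability p = (1 + 0.05 − 0.85)/(1.3 − 0.85) = 0.2000/0.4500 = 0.4444
Terminal stock prices: S_u = 32.5, S_d = 21.25
Terminal payoffs (K − S): max(-7.5, 0) = 0, max(3.75, 0) = 3.75
Node 0 (S = 25): V_0 = 1/1.05·[0.4444·0.0000 + 0.5556·3.7500] = 1.9841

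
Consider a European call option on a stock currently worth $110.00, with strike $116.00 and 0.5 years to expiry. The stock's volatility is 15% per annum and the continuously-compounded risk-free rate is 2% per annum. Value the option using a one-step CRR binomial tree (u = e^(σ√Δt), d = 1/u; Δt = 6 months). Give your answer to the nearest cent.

CRR parameters: u = e^(σ√Δt) = e^(0.15·√0.5) = 1.1119, d = 1/u = 0.8994
Per-period rate: rΔt = 0.02·0.5 = 0.01, so R = e^0.01 = 1.0101
Risk-neutral probability p = (e^0.01 − 0.8994)/(1.1119 − 0.8994) = 0.1107/0.2125 = 0.5208
Terminal stock prices: S_u = 122.3, S_d = 98.93
Terminal payoffs (S − K): max(6.308, 0) = 6.308, max(-17.07, 0) = 0
Node 0 (S = 110): V_0 = e^(−0.01)·[0.5208·6.3085 + 0.4792·0.0000] = 3.2527

$3.25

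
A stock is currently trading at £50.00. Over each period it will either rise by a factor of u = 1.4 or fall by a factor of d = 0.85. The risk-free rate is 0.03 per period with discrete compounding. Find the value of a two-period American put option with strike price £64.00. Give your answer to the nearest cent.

£14.98

Risk-neutral probability p = (1 + 0.03 − 0.85)/(1.4 − 0.85) = 0.1800/0.5500 = 0.3273
Terminal stock prices: S_uu = 98, S_ud = 59.5, S_dd = 36.12
Terminal payoffs (K − S): max(-34, 0) = 0, max(4.5, 0) = 4.5, max(27.88, 0) = 27.88
Node u (S = 70): continuation = 1/1.03·[0.3273·0.0000 + 0.6727·4.5000] = 2.9391; exercise value = 0.0000 ≤ continuation, so V_u = 2.9391
Node d (S = 42.5): continuation = 1/1.03·[0.3273·4.5000 + 0.6727·27.8750] = 19.6359; exercise value = 21.5000 > continuation, so V_d = 21.5000 (exercise)
Node 0 (S = 50): continuation = 1/1.03·[0.3273·2.9391 + 0.6727·21.5000] = 14.9762; exercise value = 14.0000 ≤ continuation, so V_0 = 14.9762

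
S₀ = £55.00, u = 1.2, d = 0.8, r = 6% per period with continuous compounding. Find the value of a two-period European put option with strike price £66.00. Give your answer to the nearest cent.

Risk-neutral probability p = (e^0.06 − 0.8)/(1.2 − 0.8) = 0.2618/0.4000 = 0.6546
Terminal stock prices: S_uu = 79.2, S_ud = 52.8, S_dd = 35.2
Terminal payoffs (K − S): max(-13.2, 0) = 0, max(13.2, 0) = 13.2, max(30.8, 0) = 30.8
Node u (S = 66): V_u = e^(−0.06)·[0.6546·0.0000 + 0.3454·13.2000] = 4.2939
Node d (S = 44): V_d = e^(−0.06)·[0.6546·13.2000 + 0.3454·30.8000] = 18.1565
Node 0 (S = 55): V_0 = e^(−0.06)·[0.6546·4.2939 + 0.3454·18.1565] = 8.5532

£8.55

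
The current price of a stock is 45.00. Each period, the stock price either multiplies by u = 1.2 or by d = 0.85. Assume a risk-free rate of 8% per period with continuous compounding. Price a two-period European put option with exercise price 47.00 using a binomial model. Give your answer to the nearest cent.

Risk-neutral probability p = (e^0.08 − 0.85)/(1.2 − 0.85) = 0.2333/0.3500 = 0.6665
Terminal stock prices: S_uu = 64.8, S_ud = 45.9, S_dd = 32.51
Terminal payoffs (K − S): max(-17.8, 0) = 0, max(1.1, 0) = 1.1, max(14.49, 0) = 14.49
Node u (S = 54): V_u = e^(−0.08)·[0.6665·0.0000 + 0.3335·1.1000] = 0.3386
Node d (S = 38.25): V_d = e^(−0.08)·[0.6665·1.1000 + 0.3335·14.4875] = 5.1365
Node 0 (S = 45): V_0 = e^(−0.08)·[0.6665·0.3386 + 0.3335·5.1365] = 1.7895

1.79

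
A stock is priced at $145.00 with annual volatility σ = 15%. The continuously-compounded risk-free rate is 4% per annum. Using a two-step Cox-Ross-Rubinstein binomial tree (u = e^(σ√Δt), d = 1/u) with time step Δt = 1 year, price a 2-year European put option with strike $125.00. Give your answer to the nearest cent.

CRR parameters: u = e^(σ√Δt) = e^(0.15·√1) = 1.1618, d = 1/u = 0.8607
Per-period rate: rΔt = 0.04·1 = 0.04, so R = e^0.04 = 1.0408
Risk-neutral probability p = (e^0.04 − 0.8607)/(1.1618 − 0.8607) = 0.1801/0.3011 = 0.5981
Terminal stock prices: S_uu = 195.7, S_ud = 145, S_dd = 107.4
Terminal payoffs (K − S): max(-70.73, 0) = 0, max(-20, 0) = 0, max(17.58, 0) = 17.58
Node u (S = 168.5): V_u = e^(−0.04)·[0.5981·0.0000 + 0.4019·0.0000] = 0.0000
Node d (S = 124.8): V_d = e^(−0.04)·[0.5981·0.0000 + 0.4019·17.5814] = 6.7889
Node 0 (S = 145): V_0 = e^(−0.04)·[0.5981·0.0000 + 0.4019·6.7889] = 2.6215

$2.62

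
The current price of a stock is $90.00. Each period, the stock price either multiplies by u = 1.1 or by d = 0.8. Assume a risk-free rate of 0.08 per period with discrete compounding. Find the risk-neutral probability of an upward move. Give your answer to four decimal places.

Risk-neutral probability p = (1 + 0.08 − 0.8)/(1.1 − 0.8) = 0.2800/0.3000 = 0.9333

p = 0.9333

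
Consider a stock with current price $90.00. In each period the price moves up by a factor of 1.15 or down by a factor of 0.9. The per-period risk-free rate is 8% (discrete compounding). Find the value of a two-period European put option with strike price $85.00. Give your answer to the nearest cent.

Risk-neutral probability p = (1 + 0.08 − 0.9)/(1.15 − 0.9) = 0.1800/0.2500 = 0.7200
Terminal stock prices: S_uu = 119, S_ud = 93.15, S_dd = 72.9
Terminal payoffs (K − S): max(-34.02, 0) = 0, max(-8.15, 0) = 0, max(12.1, 0) = 12.1
Node u (S = 103.5): V_u = 1/1.08·[0.7200·0.0000 + 0.2800·0.0000] = 0.0000
Node d (S = 81): V_d = 1/1.08·[0.7200·0.0000 + 0.2800·12.1000] = 3.1370
Node 0 (S = 90): V_0 = 1/1.08·[0.7200·0.0000 + 0.2800·3.1370] = 0.8133

$0.81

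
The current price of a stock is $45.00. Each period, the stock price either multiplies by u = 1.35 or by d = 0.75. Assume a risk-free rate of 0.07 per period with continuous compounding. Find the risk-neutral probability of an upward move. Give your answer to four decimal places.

p = 0.5375

Risk-neutral probability p = (e^0.07 − 0.75)/(1.35 − 0.75) = 0.3225/0.6000 = 0.5375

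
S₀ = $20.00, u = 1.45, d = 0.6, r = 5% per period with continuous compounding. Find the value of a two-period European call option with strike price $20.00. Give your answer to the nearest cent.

Risk-neutral probability p = (e^0.05 − 0.6)/(1.45 − 0.6) = 0.4513/0.8500 = 0.5309
Terminal stock prices: S_uu = 42.05, S_ud = 17.4, S_dd = 7.2
Terminal payoffs (S − K): max(22.05, 0) = 22.05, max(-2.6, 0) = 0, max(-12.8, 0) = 0
Node u (S = 29): V_u = e^(−0.05)·[0.5309·22.0500 + 0.4691·0.0000] = 11.1356
Node d (S = 12): V_d = e^(−0.05)·[0.5309·0.0000 + 0.4691·0.0000] = 0.0000
Node 0 (S = 20): V_0 = e^(−0.05)·[0.5309·11.1356 + 0.4691·0.0000] = 5.6236

$5.62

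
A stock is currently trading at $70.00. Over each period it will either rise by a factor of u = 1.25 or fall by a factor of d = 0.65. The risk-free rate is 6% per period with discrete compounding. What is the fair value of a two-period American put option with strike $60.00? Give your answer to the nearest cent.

Risk-neutral probability p = (1 + 0.06 − 0.65)/(1.25 − 0.65) = 0.4100/0.6000 = 0.6833
Terminal stock prices: S_uu = 109.4, S_ud = 56.88, S_dd = 29.58
Terminal payoffs (K − S): max(-49.38, 0) = 0, max(3.125, 0) = 3.125, max(30.42, 0) = 30.42
Node u (S = 87.5): continuation = 1/1.06·[0.6833·0.0000 + 0.3167·3.1250] = 0.9336; exercise value = 0.0000 ≤ continuation, so V_u = 0.9336
Node d (S = 45.5): continuation = 1/1.06·[0.6833·3.1250 + 0.3167·30.4250] = 11.1038; exercise value = 14.5000 > continuation, so V_d = 14.5000 (exercise)
Node 0 (S = 70): continuation = 1/1.06·[0.6833·0.9336 + 0.3167·14.5000] = 4.9336; exercise value = 0.0000 ≤ continuation, so V_0 = 4.9336

$4.93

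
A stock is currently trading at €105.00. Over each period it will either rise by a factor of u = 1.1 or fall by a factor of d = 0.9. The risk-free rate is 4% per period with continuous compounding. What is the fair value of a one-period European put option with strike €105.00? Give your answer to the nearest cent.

€2.99

Risk-neutral probability p = (e^0.04 − 0.9)/(1.1 − 0.9) = 0.1408/0.2000 = 0.7041
Terminal stock prices: S_u = 115.5, S_d = 94.5
Terminal payoffs (K − S): max(-10.5, 0) = 0, max(10.5, 0) = 10.5
Node 0 (S = 105): V_0 = e^(−0.04)·[0.7041·0.0000 + 0.2959·10.5000] = 2.9856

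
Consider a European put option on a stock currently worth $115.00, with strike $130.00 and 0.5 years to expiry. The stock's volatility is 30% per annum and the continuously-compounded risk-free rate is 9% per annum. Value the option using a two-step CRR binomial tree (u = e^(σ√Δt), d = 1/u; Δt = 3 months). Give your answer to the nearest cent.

CRR parameters: u = e^(σ√Δt) = e^(0.3·√0.25) = 1.1618, d = 1/u = 0.8607
Per-period rate: rΔt = 0.09·0.25 = 0.0225, so R = e^0.0225 = 1.0228
Risk-neutral probability p = (e^0.0225 − 0.8607)/(1.1618 − 0.8607) = 0.1620/0.3011 = 0.5381
Terminal stock prices: S_uu = 155.2, S_ud = 115, S_dd = 85.19
Terminal payoffs (K − S): max(-25.23, 0) = 0, max(15, 0) = 15, max(44.81, 0) = 44.81
Node u (S = 133.6): V_u = e^(−0.0225)·[0.5381·0.0000 + 0.4619·15.0000] = 6.7738
Node d (S = 98.98): V_d = e^(−0.0225)·[0.5381·15.0000 + 0.4619·44.8059] = 28.1262
Node 0 (S = 115): V_0 = e^(−0.0225)·[0.5381·6.7738 + 0.4619·28.1262] = 16.2656

$16.27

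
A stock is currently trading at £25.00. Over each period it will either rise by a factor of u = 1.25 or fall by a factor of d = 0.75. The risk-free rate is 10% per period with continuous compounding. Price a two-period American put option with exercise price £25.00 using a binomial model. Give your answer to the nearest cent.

Risk-neutral probability p = (e^0.1 − 0.75)/(1.25 − 0.75) = 0.3552/0.5000 = 0.7103
Terminal stock prices: S_uu = 39.06, S_ud = 23.44, S_dd = 14.06
Terminal payoffs (K − S): max(-14.06, 0) = 0, max(1.562, 0) = 1.562, max(10.94, 0) = 10.94
Node u (S = 31.25): continuation = e^(−0.1)·[0.7103·0.0000 + 0.2897·1.5625] = 0.4095; exercise value = 0.0000 ≤ continuation, so V_u = 0.4095
Node d (S = 18.75): continuation = e^(−0.1)·[0.7103·1.5625 + 0.2897·10.9375] = 3.8709; exercise value = 6.2500 > continuation, so V_d = 6.2500 (exercise)
Node 0 (S = 25): continuation = e^(−0.1)·[0.7103·0.4095 + 0.2897·6.2500] = 1.9013; exercise value = 0.0000 ≤ continuation, so V_0 = 1.9013

£1.90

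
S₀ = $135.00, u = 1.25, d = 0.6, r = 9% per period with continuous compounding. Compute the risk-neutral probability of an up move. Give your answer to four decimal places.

Risk-neutral probability p = (e^0.09 − 0.6)/(1.25 − 0.6) = 0.4942/0.6500 = 0.7603

p = 0.7603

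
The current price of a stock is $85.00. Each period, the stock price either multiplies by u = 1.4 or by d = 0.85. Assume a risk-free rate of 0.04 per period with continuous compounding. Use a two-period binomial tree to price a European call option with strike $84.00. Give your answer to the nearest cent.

Risk-neutral probability p = (e^0.04 − 0.85)/(1.4 − 0.85) = 0.1908/0.5500 = 0.3469
Terminal stock prices: S_uu = 166.6, S_ud = 101.1, S_dd = 61.41
Terminal payoffs (S − K): max(82.6, 0) = 82.6, max(17.15, 0) = 17.15, max(-22.59, 0) = 0
Node u (S = 119): V_u = e^(−0.04)·[0.3469·82.6000 + 0.6531·17.1500] = 38.2937
Node d (S = 72.25): V_d = e^(−0.04)·[0.3469·17.1500 + 0.6531·0.0000] = 5.7165
Node 0 (S = 85): V_0 = e^(−0.04)·[0.3469·38.2937 + 0.6531·5.7165] = 16.3512

$16.35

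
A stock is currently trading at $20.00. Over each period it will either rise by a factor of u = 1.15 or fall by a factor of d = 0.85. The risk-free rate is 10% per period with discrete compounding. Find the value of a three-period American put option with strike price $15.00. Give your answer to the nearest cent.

Risk-neutral probability p = (1 + 0.1 − 0.85)/(1.15 − 0.85) = 0.2500/0.3000 = 0.8333
Terminal stock prices: S_uuu = 30.42, S_uud = 22.48, S_udd = 16.62, S_ddd = 12.28
Terminal payoffs (K − S): max(-15.42, 0) = 0, max(-7.482, 0) = 0, max(-1.617, 0) = 0, max(2.718, 0) = 2.718
Node uu (S = 26.45): continuation = 1/1.1·[0.8333·0.0000 + 0.1667·0.0000] = 0.0000; exercise value = 0.0000 ≤ continuation, so V_uu = 0.0000
Node ud (S = 19.55): continuation = 1/1.1·[0.8333·0.0000 + 0.1667·0.0000] = 0.0000; exercise value = 0.0000 ≤ continuation, so V_ud = 0.0000
Node dd (S = 14.45): continuation = 1/1.1·[0.8333·0.0000 + 0.1667·2.7175] = 0.4117; exercise value = 0.5500 > continuation, so V_dd = 0.5500 (exercise)
Node u (S = 23): continuation = 1/1.1·[0.8333·0.0000 + 0.1667·0.0000] = 0.0000; exercise value = 0.0000 ≤ continuation, so V_u = 0.0000
Node d (S = 17): continuation = 1/1.1·[0.8333·0.0000 + 0.1667·0.5500] = 0.0833; exercise value = 0.0000 ≤ continuation, so V_d = 0.0833
Node 0 (S = 20): continuation = 1/1.1·[0.8333·0.0000 + 0.1667·0.0833] = 0.0126; exercise value = 0.0000 ≤ continuation, so V_0 = 0.0126

$0.01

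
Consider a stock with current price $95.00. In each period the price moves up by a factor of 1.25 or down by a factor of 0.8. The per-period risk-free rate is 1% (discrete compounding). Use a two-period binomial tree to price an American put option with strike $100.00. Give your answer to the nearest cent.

$13.89

Risk-neutral probability p = (1 + 0.01 − 0.8)/(1.25 − 0.8) = 0.2100/0.4500 = 0.4667
Terminal stock prices: S_uu = 148.4, S_ud = 95, S_dd = 60.8
Terminal payoffs (K − S): max(-48.44, 0) = 0, max(5, 0) = 5, max(39.2, 0) = 39.2
Node u (S = 118.8): continuation = 1/1.01·[0.4667·0.0000 + 0.5333·5.0000] = 2.6403; exercise value = 0.0000 ≤ continuation, so V_u = 2.6403
Node d (S = 76): continuation = 1/1.01·[0.4667·5.0000 + 0.5333·39.2000] = 23.0099; exercise value = 24.0000 > continuation, so V_d = 24.0000 (exercise)
Node 0 (S = 95): continuation = 1/1.01·[0.4667·2.6403 + 0.5333·24.0000] = 13.8932; exercise value = 5.0000 ≤ continuation, so V_0 = 13.8932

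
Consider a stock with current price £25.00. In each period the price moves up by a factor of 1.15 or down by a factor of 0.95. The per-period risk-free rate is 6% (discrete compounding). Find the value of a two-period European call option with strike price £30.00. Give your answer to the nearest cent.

Risk-neutral probability p = (1 + 0.06 − 0.95)/(1.15 − 0.95) = 0.1100/0.2000 = 0.5500
Terminal stock prices: S_uu = 33.06, S_ud = 27.31, S_dd = 22.56
Terminal payoffs (S − K): max(3.062, 0) = 3.062, max(-2.688, 0) = 0, max(-7.438, 0) = 0
Node u (S = 28.75): V_u = 1/1.06·[0.5500·3.0625 + 0.4500·0.0000] = 1.5890
Node d (S = 23.75): V_d = 1/1.06·[0.5500·0.0000 + 0.4500·0.0000] = 0.0000
Node 0 (S = 25): V_0 = 1/1.06·[0.5500·1.5890 + 0.4500·0.0000] = 0.8245

£0.82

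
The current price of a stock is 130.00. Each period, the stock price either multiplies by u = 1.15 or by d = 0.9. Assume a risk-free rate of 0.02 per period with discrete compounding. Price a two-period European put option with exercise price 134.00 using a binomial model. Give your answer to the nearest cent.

7.46

Risk-neutral probability p = (1 + 0.02 − 0.9)/(1.15 − 0.9) = 0.1200/0.2500 = 0.4800
Terminal stock prices: S_uu = 171.9, S_ud = 134.6, S_dd = 105.3
Terminal payoffs (K − S): max(-37.92, 0) = 0, max(-0.55, 0) = 0, max(28.7, 0) = 28.7
Node u (S = 149.5): V_u = 1/1.02·[0.4800·0.0000 + 0.5200·0.0000] = 0.0000
Node d (S = 117): V_d = 1/1.02·[0.4800·0.0000 + 0.5200·28.7000] = 14.6314
Node 0 (S = 130): V_0 = 1/1.02·[0.4800·0.0000 + 0.5200·14.6314] = 7.4591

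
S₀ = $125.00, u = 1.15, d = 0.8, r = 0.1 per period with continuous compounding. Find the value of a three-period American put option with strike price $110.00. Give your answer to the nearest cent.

$1.35

Risk-neutral probability p = (e^0.1 − 0.8)/(1.15 − 0.8) = 0.3052/0.3500 = 0.8719
Terminal stock prices: S_uuu = 190.1, S_uud = 132.2, S_udd = 92, S_ddd = 64
Terminal payoffs (K − S): max(-80.11, 0) = 0, max(-22.25, 0) = 0, max(18, 0) = 18, max(46, 0) = 46
Node uu (S = 165.3): continuation = e^(−0.1)·[0.8719·0.0000 + 0.1281·0.0000] = 0.0000; exercise value = 0.0000 ≤ continuation, so V_uu = 0.0000
Node ud (S = 115): continuation = e^(−0.1)·[0.8719·0.0000 + 0.1281·18.0000] = 2.0861; exercise value = 0.0000 ≤ continuation, so V_ud = 2.0861
Node dd (S = 80): continuation = e^(−0.1)·[0.8719·18.0000 + 0.1281·46.0000] = 19.5321; exercise value = 30.0000 > continuation, so V_dd = 30.0000 (exercise)
Node u (S = 143.8): continuation = e^(−0.1)·[0.8719·0.0000 + 0.1281·2.0861] = 0.2418; exercise value = 0.0000 ≤ continuation, so V_u = 0.2418
Node d (S = 100): continuation = e^(−0.1)·[0.8719·2.0861 + 0.1281·30.0000] = 5.1226; exercise value = 10.0000 > continuation, so V_d = 10.0000 (exercise)
Node 0 (S = 125): continuation = e^(−0.1)·[0.8719·0.2418 + 0.1281·10.0000] = 1.3497; exercise value = 0.0000 ≤ continuation, so V_0 = 1.3497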